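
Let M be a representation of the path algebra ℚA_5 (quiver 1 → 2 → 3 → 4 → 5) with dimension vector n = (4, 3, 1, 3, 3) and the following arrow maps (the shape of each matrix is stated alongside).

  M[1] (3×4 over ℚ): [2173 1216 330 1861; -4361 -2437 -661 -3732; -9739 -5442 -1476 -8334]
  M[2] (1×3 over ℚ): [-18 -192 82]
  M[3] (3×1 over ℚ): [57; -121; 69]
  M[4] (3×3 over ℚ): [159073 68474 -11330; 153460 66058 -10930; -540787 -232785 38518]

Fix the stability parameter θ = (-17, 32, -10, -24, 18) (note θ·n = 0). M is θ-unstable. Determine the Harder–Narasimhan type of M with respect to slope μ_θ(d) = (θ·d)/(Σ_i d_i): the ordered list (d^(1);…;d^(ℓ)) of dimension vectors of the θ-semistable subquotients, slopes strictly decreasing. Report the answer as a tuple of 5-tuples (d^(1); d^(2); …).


Interval decomposition of M: I[1,1], I[1,2]^2, I[1,5], I[4,5]^2.
HN type (ℓ=5): μ^(1)=32; μ^(2)=18; μ^(3)=-2/3; μ^(4)=-17; μ^(5)=-24

((0, 2, 0, 0, 0); (0, 0, 0, 0, 3); (0, 1, 1, 1, 0); (4, 0, 0, 0, 0); (0, 0, 0, 2, 0))


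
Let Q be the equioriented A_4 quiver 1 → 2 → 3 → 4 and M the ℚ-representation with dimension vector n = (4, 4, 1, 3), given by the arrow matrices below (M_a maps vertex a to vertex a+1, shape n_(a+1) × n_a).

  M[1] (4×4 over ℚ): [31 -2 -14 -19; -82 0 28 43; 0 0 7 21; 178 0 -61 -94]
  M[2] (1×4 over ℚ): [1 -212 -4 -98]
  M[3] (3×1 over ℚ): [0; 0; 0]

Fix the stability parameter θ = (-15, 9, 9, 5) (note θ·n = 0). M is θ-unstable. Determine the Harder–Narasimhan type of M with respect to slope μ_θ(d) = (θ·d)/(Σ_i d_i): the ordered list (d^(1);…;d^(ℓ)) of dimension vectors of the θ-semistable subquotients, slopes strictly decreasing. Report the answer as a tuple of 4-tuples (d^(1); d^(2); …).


Via rank(M_{q-1}∘⋯∘M_p): M ≅ I[1,1], I[1,2]^2, I[1,3], I[2,2], I[4,4]^3.
μ_θ-semistable layers: μ^(1)=9; μ^(2)=5; μ^(3)=-15

((0, 4, 1, 0); (0, 0, 0, 3); (4, 0, 0, 0))


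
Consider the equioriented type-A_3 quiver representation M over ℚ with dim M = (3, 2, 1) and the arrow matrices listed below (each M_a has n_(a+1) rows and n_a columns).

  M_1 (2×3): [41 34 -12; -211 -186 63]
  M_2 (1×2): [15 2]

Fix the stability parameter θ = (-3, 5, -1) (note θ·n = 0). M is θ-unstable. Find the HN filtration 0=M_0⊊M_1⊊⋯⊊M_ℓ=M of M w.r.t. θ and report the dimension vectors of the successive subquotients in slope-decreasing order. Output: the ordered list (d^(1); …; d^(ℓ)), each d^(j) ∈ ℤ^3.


Barcode: M ≅ I[1,1], I[1,2], I[1,3]. HN layers by μ_θ (3 steps, strictly decreasing):
  μ^(1)=5; μ^(2)=2; μ^(3)=-3

((0, 1, 0); (0, 1, 1); (3, 0, 0))


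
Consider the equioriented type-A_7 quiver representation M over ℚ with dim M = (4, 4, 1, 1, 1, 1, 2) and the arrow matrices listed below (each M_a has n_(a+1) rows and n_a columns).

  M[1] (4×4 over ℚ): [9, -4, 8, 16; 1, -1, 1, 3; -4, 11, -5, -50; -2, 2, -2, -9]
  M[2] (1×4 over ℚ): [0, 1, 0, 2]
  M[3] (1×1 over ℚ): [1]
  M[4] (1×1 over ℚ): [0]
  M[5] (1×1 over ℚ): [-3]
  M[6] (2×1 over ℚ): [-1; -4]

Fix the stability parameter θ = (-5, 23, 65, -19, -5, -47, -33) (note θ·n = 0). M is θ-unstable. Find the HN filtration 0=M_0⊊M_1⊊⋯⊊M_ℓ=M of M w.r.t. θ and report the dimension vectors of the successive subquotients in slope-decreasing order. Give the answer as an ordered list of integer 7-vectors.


Via rank(M_{q-1}∘⋯∘M_p): M ≅ I[1,2]^3, I[1,4], I[5,7], I[7,7].
μ_θ-semistable layers: μ^(1)=23; μ^(2)=-5; μ^(3)=-85/3; μ^(4)=-33

((0, 4, 1, 1, 0, 0, 0); (4, 0, 0, 0, 0, 0, 0); (0, 0, 0, 0, 1, 1, 1); (0, 0, 0, 0, 0, 0, 1))


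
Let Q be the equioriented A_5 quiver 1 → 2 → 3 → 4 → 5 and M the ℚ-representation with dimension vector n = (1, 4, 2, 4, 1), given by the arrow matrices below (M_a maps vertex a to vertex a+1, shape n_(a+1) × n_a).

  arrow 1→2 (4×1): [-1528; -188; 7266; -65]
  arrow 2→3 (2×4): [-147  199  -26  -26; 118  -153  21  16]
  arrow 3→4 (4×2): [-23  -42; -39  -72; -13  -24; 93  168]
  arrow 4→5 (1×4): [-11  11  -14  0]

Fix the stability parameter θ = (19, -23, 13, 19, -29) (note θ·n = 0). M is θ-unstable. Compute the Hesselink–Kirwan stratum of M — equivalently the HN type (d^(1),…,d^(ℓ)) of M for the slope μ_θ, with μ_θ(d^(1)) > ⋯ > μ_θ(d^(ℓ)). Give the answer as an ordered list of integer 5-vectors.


Interval decomposition of M: I[1,5], I[2,2]^2, I[2,4], I[4,4]^2.
HN type (ℓ=5): μ^(1)=19; μ^(2)=13; μ^(3)=1; μ^(4)=-2; μ^(5)=-23

((0, 0, 0, 3, 0); (0, 0, 1, 0, 0); (0, 0, 1, 1, 1); (1, 1, 0, 0, 0); (0, 3, 0, 0, 0))


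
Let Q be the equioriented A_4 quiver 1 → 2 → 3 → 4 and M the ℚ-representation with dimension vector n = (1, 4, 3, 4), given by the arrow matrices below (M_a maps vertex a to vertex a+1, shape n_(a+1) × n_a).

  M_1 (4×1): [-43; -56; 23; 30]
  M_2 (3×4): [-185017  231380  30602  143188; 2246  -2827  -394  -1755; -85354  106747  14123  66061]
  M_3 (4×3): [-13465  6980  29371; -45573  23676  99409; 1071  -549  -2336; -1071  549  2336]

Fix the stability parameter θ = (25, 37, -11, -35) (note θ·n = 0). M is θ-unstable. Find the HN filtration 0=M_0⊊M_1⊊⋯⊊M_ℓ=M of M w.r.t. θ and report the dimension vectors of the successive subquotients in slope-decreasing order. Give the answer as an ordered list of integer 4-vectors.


Via rank(M_{q-1}∘⋯∘M_p): M ≅ I[1,4], I[2,2], I[2,4]^2, I[4,4].
μ_θ-semistable layers: μ^(1)=37; μ^(2)=4; μ^(3)=-3; μ^(4)=-35

((0, 1, 0, 0); (1, 1, 1, 1); (0, 2, 2, 2); (0, 0, 0, 1))


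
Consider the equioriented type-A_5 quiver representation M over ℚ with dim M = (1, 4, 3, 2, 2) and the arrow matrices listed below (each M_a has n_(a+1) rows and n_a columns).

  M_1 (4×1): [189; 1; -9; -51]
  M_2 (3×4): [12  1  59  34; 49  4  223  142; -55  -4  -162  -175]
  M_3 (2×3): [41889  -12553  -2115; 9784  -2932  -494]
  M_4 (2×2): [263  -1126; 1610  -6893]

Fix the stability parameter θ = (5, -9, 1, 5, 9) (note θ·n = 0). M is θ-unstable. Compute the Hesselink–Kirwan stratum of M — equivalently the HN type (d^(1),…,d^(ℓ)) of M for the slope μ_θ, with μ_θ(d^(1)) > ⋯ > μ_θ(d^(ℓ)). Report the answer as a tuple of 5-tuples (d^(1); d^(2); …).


Interval decomposition of M: I[1,5], I[2,2], I[2,3], I[2,5].
HN type (ℓ=5): μ^(1)=9; μ^(2)=5; μ^(3)=1; μ^(4)=-2; μ^(5)=-9

((0, 0, 0, 0, 2); (0, 0, 0, 2, 0); (0, 0, 3, 0, 0); (1, 1, 0, 0, 0); (0, 3, 0, 0, 0))


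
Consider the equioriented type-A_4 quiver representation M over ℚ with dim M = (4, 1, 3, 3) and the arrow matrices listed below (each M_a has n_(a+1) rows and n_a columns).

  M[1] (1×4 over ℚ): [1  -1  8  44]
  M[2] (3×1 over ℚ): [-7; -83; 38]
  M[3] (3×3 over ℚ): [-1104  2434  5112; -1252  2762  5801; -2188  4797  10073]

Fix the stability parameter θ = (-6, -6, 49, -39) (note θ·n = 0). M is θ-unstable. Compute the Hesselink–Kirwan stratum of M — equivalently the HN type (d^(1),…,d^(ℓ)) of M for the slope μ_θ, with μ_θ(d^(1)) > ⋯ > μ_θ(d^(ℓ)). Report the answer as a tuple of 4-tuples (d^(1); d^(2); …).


Barcode: M ≅ I[1,1]^3, I[1,4], I[3,3], I[3,4], I[4,4]. HN layers by μ_θ (4 steps, strictly decreasing):
  μ^(1)=49; μ^(2)=5; μ^(3)=-6; μ^(4)=-39

((0, 0, 1, 0); (0, 0, 2, 2); (4, 1, 0, 0); (0, 0, 0, 1))


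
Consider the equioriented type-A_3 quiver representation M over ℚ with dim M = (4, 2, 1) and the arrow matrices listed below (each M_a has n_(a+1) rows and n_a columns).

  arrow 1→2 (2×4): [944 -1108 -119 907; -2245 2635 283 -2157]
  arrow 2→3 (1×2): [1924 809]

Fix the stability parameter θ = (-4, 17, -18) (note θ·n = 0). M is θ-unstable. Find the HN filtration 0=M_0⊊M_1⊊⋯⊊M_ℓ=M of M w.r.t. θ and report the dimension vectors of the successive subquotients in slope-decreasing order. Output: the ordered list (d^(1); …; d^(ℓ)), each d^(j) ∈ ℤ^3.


Via rank(M_{q-1}∘⋯∘M_p): M ≅ I[1,1]^2, I[1,2], I[1,3].
μ_θ-semistable layers: μ^(1)=17; μ^(2)=-1/2; μ^(3)=-4

((0, 1, 0); (0, 1, 1); (4, 0, 0))


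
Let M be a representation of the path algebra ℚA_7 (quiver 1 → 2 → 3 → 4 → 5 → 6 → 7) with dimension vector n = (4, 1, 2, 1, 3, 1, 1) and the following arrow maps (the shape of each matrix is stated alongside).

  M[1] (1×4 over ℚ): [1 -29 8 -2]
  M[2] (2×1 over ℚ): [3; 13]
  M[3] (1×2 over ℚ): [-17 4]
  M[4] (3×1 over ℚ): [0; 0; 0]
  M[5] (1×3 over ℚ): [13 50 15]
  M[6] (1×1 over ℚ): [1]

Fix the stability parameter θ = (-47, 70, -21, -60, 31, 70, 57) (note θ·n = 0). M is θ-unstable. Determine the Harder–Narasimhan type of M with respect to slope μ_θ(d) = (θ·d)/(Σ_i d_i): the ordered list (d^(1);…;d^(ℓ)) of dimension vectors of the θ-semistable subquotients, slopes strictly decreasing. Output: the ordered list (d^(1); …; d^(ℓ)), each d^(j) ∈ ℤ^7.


Interval decomposition of M: I[1,1]^3, I[1,4], I[3,3], I[5,5]^2, I[5,7].
HN type (ℓ=5): μ^(1)=127/2; μ^(2)=31; μ^(3)=-11/3; μ^(4)=-21; μ^(5)=-47

((0, 0, 0, 0, 0, 1, 1); (0, 0, 0, 0, 3, 0, 0); (0, 1, 1, 1, 0, 0, 0); (0, 0, 1, 0, 0, 0, 0); (4, 0, 0, 0, 0, 0, 0))


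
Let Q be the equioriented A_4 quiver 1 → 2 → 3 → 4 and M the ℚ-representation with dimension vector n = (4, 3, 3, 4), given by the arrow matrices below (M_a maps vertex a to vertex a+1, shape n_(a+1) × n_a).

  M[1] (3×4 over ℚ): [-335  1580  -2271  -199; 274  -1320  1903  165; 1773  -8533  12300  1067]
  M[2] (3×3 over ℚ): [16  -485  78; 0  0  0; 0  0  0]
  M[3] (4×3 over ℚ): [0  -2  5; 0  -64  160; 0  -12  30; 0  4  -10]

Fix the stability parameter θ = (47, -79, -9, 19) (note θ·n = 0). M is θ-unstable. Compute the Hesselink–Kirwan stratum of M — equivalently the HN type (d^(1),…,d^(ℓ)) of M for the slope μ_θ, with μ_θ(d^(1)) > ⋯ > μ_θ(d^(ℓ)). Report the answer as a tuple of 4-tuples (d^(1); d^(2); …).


Interval decomposition of M: I[1,1], I[1,2]^2, I[1,3], I[3,3], I[3,4], I[4,4]^3.
HN type (ℓ=4): μ^(1)=47; μ^(2)=19; μ^(3)=-9; μ^(4)=-16

((1, 0, 0, 0); (0, 0, 0, 4); (0, 0, 3, 0); (3, 3, 0, 0))


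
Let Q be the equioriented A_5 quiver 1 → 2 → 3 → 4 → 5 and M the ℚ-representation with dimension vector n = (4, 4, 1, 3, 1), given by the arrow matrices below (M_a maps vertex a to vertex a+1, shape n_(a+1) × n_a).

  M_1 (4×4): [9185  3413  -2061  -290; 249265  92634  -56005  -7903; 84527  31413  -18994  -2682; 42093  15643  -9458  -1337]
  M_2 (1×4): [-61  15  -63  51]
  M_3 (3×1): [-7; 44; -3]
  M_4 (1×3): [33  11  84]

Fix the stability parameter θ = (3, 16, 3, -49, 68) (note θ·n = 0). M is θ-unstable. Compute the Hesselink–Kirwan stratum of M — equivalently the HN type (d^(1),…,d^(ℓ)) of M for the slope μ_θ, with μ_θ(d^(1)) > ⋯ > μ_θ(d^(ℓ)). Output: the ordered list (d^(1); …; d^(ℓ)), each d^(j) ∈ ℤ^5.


Interval decomposition of M: I[1,2]^3, I[1,5], I[4,4]^2.
HN type (ℓ=5): μ^(1)=68; μ^(2)=16; μ^(3)=3; μ^(4)=-27/4; μ^(5)=-49

((0, 0, 0, 0, 1); (0, 3, 0, 0, 0); (3, 0, 0, 0, 0); (1, 1, 1, 1, 0); (0, 0, 0, 2, 0))


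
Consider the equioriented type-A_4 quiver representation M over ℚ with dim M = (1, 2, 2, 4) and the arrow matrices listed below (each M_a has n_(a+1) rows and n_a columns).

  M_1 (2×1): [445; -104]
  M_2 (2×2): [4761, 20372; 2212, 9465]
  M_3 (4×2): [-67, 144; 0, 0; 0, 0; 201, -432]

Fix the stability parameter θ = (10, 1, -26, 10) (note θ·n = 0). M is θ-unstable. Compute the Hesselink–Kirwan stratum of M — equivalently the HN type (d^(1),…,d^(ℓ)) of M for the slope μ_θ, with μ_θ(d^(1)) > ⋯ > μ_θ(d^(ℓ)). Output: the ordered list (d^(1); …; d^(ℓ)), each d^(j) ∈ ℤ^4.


Interval decomposition of M: I[1,4], I[2,3], I[4,4]^3.
HN type (ℓ=3): μ^(1)=10; μ^(2)=-5; μ^(3)=-25/2

((0, 0, 0, 4); (1, 1, 1, 0); (0, 1, 1, 0))


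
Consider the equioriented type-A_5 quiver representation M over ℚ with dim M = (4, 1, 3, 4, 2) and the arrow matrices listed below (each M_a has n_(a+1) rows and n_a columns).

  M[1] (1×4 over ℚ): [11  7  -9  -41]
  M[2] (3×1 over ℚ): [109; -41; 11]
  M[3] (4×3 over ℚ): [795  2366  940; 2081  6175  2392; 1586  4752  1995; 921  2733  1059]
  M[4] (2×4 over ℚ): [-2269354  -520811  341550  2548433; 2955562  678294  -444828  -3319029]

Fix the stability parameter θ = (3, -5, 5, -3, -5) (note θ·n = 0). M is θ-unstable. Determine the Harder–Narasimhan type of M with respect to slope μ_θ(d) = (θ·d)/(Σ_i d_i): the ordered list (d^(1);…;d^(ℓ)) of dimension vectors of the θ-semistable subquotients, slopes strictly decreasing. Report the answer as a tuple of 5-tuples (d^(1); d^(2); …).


Interval decomposition of M: I[1,1]^3, I[1,5], I[3,4], I[3,5], I[4,4].
HN type (ℓ=4): μ^(1)=3; μ^(2)=1; μ^(3)=-1; μ^(4)=-3

((3, 0, 0, 0, 0); (0, 0, 1, 1, 0); (1, 1, 2, 2, 2); (0, 0, 0, 1, 0))


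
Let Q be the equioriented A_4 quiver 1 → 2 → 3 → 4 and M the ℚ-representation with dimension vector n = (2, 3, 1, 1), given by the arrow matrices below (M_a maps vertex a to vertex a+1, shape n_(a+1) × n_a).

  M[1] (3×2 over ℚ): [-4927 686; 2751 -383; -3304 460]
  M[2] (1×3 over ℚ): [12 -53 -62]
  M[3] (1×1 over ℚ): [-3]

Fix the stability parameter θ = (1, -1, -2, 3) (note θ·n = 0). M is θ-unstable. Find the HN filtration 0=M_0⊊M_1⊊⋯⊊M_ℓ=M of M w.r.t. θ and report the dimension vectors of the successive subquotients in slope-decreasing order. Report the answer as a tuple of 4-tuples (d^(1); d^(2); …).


Via rank(M_{q-1}∘⋯∘M_p): M ≅ I[1,2], I[1,4], I[2,2].
μ_θ-semistable layers: μ^(1)=3; μ^(2)=0; μ^(3)=-2/3; μ^(4)=-1

((0, 0, 0, 1); (1, 1, 0, 0); (1, 1, 1, 0); (0, 1, 0, 0))


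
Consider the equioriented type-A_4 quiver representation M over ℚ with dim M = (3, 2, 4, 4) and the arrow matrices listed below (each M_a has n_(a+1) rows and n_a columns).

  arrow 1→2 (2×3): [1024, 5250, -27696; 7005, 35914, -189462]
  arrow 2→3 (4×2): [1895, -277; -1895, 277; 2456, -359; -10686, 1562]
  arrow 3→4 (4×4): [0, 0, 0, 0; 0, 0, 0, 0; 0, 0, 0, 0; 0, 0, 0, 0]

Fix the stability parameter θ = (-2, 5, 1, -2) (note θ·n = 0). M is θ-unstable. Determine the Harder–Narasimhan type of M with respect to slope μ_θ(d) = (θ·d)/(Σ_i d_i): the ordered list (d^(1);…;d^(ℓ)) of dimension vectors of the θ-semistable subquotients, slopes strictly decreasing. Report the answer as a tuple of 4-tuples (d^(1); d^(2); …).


Barcode: M ≅ I[1,1], I[1,3]^2, I[3,3]^2, I[4,4]^4. HN layers by μ_θ (3 steps, strictly decreasing):
  μ^(1)=3; μ^(2)=1; μ^(3)=-2

((0, 2, 2, 0); (0, 0, 2, 0); (3, 0, 0, 4))


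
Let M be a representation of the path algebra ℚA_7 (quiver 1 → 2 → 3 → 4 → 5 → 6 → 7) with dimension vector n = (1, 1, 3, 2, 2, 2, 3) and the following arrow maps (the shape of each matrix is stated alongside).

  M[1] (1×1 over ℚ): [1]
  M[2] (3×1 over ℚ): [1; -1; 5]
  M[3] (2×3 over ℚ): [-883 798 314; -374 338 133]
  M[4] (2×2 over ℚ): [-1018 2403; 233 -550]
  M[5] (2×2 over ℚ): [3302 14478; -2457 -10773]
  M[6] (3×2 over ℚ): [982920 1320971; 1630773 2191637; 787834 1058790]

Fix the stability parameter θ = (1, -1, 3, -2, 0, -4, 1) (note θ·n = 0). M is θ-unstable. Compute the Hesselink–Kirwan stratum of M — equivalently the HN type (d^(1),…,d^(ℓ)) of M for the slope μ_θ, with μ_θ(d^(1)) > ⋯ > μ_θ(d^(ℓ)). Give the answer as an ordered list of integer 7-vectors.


Barcode: M ≅ I[1,5], I[3,3], I[3,7], I[6,7], I[7,7]. HN layers by μ_θ (6 steps, strictly decreasing):
  μ^(1)=3; μ^(2)=1; μ^(3)=1/3; μ^(4)=0; μ^(5)=-3/4; μ^(6)=-4

((0, 0, 1, 0, 0, 0, 0); (0, 0, 0, 0, 0, 0, 3); (0, 0, 1, 1, 1, 0, 0); (1, 1, 0, 0, 0, 0, 0); (0, 0, 1, 1, 1, 1, 0); (0, 0, 0, 0, 0, 1, 0))


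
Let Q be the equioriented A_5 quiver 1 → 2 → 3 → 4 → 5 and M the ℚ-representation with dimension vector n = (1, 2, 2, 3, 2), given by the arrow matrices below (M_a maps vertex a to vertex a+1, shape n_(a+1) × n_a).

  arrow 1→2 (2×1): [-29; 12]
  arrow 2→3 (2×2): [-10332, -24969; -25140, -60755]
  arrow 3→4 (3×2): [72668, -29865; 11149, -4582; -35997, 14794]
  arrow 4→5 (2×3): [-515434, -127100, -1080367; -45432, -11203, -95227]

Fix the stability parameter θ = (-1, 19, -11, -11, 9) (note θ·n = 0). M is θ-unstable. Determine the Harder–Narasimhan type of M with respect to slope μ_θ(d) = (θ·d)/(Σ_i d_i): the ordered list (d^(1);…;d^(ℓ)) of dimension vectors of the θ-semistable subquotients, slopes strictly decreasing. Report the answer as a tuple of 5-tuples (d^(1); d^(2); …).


Via rank(M_{q-1}∘⋯∘M_p): M ≅ I[1,2], I[2,5], I[3,5], I[4,4].
μ_θ-semistable layers: μ^(1)=19; μ^(2)=9; μ^(3)=-1; μ^(4)=-11

((0, 1, 0, 0, 0); (0, 0, 0, 0, 2); (1, 1, 1, 1, 0); (0, 0, 1, 2, 0))


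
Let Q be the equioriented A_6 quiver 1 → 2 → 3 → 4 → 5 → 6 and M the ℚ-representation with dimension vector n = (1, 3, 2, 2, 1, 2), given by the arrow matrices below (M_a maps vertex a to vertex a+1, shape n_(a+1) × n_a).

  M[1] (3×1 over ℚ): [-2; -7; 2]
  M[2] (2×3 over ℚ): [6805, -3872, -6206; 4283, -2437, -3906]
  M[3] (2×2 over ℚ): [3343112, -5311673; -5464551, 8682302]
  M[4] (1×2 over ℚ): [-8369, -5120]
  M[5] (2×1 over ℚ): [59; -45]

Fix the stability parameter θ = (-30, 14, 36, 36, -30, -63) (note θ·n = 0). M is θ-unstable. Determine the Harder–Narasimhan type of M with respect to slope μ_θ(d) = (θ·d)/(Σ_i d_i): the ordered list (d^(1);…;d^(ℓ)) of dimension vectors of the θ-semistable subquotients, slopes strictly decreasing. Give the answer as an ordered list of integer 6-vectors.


Via rank(M_{q-1}∘⋯∘M_p): M ≅ I[1,6], I[2,2], I[2,4], I[6,6].
μ_θ-semistable layers: μ^(1)=36; μ^(2)=14; μ^(3)=-7/5; μ^(4)=-30; μ^(5)=-63

((0, 0, 1, 1, 0, 0); (0, 2, 0, 0, 0, 0); (0, 1, 1, 1, 1, 1); (1, 0, 0, 0, 0, 0); (0, 0, 0, 0, 0, 1))


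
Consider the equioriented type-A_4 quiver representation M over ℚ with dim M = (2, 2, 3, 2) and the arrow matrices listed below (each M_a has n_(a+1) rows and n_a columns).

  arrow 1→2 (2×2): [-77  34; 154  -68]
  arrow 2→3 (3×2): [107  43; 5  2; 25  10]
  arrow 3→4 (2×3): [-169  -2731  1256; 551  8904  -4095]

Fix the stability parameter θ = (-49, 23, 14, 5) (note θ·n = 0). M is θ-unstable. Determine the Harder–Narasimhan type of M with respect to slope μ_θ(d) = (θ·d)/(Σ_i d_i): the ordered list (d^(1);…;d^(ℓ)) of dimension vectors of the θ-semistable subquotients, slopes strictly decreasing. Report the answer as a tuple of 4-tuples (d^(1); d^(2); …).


Barcode: M ≅ I[1,1], I[1,3], I[2,4], I[3,4]. HN layers by μ_θ (4 steps, strictly decreasing):
  μ^(1)=37/2; μ^(2)=14; μ^(3)=19/2; μ^(4)=-49

((0, 1, 1, 0); (0, 1, 1, 1); (0, 0, 1, 1); (2, 0, 0, 0))


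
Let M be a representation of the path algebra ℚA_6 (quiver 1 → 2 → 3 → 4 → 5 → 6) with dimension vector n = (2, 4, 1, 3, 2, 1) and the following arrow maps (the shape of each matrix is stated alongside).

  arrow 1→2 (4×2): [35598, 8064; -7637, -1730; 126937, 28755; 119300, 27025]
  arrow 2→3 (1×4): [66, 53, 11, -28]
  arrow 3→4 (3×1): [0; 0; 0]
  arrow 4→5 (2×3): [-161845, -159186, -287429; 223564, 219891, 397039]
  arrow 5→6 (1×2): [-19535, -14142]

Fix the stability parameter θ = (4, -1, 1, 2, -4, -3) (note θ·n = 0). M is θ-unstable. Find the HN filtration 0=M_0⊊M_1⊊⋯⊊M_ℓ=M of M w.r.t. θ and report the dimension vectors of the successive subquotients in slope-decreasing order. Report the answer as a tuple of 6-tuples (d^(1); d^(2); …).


Via rank(M_{q-1}∘⋯∘M_p): M ≅ I[1,2], I[1,3], I[2,2]^2, I[4,4], I[4,5], I[4,6].
μ_θ-semistable layers: μ^(1)=2; μ^(2)=3/2; μ^(3)=4/3; μ^(4)=-1; μ^(5)=-5/3

((0, 0, 0, 1, 0, 0); (1, 1, 0, 0, 0, 0); (1, 1, 1, 0, 0, 0); (0, 2, 0, 1, 1, 0); (0, 0, 0, 1, 1, 1))


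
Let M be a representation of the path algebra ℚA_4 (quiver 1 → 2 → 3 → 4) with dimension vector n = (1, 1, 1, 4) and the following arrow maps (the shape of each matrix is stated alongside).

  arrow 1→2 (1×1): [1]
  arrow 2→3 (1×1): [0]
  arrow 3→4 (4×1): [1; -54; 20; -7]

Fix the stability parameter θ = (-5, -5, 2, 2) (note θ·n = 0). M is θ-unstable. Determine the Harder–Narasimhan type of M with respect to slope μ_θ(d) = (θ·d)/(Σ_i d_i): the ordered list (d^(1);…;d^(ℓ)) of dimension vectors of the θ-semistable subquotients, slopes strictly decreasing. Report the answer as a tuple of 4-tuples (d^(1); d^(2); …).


Barcode: M ≅ I[1,2], I[3,4], I[4,4]^3. HN layers by μ_θ (2 steps, strictly decreasing):
  μ^(1)=2; μ^(2)=-5

((0, 0, 1, 4); (1, 1, 0, 0))


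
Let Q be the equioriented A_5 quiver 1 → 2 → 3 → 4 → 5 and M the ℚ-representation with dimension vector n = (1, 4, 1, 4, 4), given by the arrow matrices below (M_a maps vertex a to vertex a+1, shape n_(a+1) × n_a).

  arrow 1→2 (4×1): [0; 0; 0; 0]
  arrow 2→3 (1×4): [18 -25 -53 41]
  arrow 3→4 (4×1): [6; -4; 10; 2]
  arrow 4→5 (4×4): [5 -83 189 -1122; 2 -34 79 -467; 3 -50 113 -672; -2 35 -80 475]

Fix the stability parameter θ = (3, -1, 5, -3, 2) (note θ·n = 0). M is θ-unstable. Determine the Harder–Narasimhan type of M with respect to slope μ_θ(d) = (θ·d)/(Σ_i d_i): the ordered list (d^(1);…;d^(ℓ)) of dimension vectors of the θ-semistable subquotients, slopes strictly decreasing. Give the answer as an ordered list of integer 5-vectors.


Barcode: M ≅ I[1,1], I[2,2]^3, I[2,5], I[4,5]^3. HN layers by μ_θ (5 steps, strictly decreasing):
  μ^(1)=3; μ^(2)=2; μ^(3)=1; μ^(4)=-1; μ^(5)=-3

((1, 0, 0, 0, 0); (0, 0, 0, 0, 4); (0, 0, 1, 1, 0); (0, 4, 0, 0, 0); (0, 0, 0, 3, 0))


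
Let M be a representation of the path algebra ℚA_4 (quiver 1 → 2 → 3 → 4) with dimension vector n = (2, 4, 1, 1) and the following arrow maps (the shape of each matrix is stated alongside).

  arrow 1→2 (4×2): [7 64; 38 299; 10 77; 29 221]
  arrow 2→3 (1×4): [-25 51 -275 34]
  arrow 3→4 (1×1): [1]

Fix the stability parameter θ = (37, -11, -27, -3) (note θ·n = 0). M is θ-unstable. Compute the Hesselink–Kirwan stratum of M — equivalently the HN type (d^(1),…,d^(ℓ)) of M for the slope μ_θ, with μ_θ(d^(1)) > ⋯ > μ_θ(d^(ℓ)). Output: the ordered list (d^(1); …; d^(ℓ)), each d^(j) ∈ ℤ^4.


Barcode: M ≅ I[1,2], I[1,4], I[2,2]^2. HN layers by μ_θ (3 steps, strictly decreasing):
  μ^(1)=13; μ^(2)=-1; μ^(3)=-11

((1, 1, 0, 0); (1, 1, 1, 1); (0, 2, 0, 0))


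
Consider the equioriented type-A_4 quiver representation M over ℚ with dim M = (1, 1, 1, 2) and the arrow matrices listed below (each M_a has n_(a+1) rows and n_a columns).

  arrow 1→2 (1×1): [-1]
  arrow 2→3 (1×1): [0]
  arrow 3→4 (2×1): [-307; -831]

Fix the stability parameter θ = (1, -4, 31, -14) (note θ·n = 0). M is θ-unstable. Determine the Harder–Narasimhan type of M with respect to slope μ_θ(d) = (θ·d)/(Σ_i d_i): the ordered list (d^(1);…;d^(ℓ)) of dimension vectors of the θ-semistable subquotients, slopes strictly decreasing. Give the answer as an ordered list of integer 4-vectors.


Interval decomposition of M: I[1,2], I[3,4], I[4,4].
HN type (ℓ=3): μ^(1)=17/2; μ^(2)=-3/2; μ^(3)=-14

((0, 0, 1, 1); (1, 1, 0, 0); (0, 0, 0, 1))


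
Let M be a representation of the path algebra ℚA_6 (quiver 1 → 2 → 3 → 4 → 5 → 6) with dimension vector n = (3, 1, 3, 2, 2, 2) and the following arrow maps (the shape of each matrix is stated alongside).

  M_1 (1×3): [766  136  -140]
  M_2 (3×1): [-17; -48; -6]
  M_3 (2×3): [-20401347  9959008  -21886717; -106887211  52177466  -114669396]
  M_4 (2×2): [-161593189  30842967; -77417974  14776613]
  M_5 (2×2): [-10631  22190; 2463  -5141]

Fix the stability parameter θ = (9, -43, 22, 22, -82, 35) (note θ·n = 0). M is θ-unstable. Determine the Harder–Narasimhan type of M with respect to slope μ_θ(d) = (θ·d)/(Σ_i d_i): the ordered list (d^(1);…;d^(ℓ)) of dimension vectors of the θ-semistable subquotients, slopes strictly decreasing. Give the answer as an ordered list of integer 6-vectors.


Interval decomposition of M: I[1,1]^2, I[1,6], I[3,3], I[3,6].
HN type (ℓ=5): μ^(1)=35; μ^(2)=22; μ^(3)=9; μ^(4)=-38/3; μ^(5)=-17

((0, 0, 0, 0, 0, 2); (0, 0, 1, 0, 0, 0); (2, 0, 0, 0, 0, 0); (0, 0, 2, 2, 2, 0); (1, 1, 0, 0, 0, 0))


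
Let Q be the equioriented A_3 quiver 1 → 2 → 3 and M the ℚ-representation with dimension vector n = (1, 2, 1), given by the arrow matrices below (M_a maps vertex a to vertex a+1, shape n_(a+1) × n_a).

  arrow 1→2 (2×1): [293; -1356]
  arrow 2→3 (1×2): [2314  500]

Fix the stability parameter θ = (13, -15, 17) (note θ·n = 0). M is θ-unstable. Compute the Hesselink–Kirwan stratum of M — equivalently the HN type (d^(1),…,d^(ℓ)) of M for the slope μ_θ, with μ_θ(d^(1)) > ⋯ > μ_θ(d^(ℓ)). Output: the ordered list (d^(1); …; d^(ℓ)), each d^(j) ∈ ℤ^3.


Barcode: M ≅ I[1,3], I[2,2]. HN layers by μ_θ (3 steps, strictly decreasing):
  μ^(1)=17; μ^(2)=-1; μ^(3)=-15

((0, 0, 1); (1, 1, 0); (0, 1, 0))


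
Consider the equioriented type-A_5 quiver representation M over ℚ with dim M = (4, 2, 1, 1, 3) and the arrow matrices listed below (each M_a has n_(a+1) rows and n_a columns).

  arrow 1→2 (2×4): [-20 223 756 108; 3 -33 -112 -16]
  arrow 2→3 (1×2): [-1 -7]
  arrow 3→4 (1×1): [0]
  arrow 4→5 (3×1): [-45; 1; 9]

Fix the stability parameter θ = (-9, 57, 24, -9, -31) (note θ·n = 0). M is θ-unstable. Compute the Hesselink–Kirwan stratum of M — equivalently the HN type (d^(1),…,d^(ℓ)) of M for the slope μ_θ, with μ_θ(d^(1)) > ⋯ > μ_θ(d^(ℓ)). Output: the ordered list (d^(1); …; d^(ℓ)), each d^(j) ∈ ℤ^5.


Via rank(M_{q-1}∘⋯∘M_p): M ≅ I[1,1]^2, I[1,2], I[1,3], I[4,5], I[5,5]^2.
μ_θ-semistable layers: μ^(1)=57; μ^(2)=81/2; μ^(3)=-9; μ^(4)=-20; μ^(5)=-31

((0, 1, 0, 0, 0); (0, 1, 1, 0, 0); (4, 0, 0, 0, 0); (0, 0, 0, 1, 1); (0, 0, 0, 0, 2))


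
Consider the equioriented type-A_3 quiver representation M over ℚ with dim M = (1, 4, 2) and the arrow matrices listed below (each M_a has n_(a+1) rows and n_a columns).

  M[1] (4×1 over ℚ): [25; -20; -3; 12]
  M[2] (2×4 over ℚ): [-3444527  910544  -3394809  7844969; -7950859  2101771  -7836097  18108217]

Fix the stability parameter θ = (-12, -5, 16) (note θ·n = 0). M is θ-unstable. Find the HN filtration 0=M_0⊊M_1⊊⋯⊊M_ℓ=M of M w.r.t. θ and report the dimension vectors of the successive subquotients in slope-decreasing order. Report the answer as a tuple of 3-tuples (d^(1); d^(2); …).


Via rank(M_{q-1}∘⋯∘M_p): M ≅ I[1,2], I[2,2], I[2,3]^2.
μ_θ-semistable layers: μ^(1)=16; μ^(2)=-5; μ^(3)=-12

((0, 0, 2); (0, 4, 0); (1, 0, 0))


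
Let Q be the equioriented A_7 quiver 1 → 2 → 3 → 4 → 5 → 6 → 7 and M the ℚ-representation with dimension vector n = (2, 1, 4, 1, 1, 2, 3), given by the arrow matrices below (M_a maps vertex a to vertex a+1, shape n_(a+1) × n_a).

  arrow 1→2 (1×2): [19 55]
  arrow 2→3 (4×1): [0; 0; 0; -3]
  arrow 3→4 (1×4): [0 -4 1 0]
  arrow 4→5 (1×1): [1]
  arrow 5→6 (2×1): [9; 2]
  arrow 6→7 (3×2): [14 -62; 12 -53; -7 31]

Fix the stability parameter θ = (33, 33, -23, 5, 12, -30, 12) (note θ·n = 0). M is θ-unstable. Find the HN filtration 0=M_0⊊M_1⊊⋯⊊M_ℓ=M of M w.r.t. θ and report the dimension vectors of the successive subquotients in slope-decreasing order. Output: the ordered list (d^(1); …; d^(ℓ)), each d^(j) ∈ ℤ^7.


Via rank(M_{q-1}∘⋯∘M_p): M ≅ I[1,1], I[1,3], I[3,3]^2, I[3,7], I[6,7], I[7,7].
μ_θ-semistable layers: μ^(1)=33; μ^(2)=43/3; μ^(3)=12; μ^(4)=-13/3; μ^(5)=-23; μ^(6)=-30

((1, 0, 0, 0, 0, 0, 0); (1, 1, 1, 0, 0, 0, 0); (0, 0, 0, 0, 0, 0, 3); (0, 0, 0, 1, 1, 1, 0); (0, 0, 3, 0, 0, 0, 0); (0, 0, 0, 0, 0, 1, 0))


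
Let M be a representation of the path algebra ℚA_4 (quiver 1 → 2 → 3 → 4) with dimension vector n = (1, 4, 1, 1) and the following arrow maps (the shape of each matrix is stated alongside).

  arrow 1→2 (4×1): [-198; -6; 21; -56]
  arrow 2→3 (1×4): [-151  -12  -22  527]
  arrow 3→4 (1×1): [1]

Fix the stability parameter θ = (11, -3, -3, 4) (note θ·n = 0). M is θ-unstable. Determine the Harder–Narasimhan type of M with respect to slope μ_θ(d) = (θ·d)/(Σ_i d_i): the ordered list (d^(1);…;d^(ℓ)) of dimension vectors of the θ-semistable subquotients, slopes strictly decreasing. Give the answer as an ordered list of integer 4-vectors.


Via rank(M_{q-1}∘⋯∘M_p): M ≅ I[1,4], I[2,2]^3.
μ_θ-semistable layers: μ^(1)=4; μ^(2)=5/3; μ^(3)=-3

((0, 0, 0, 1); (1, 1, 1, 0); (0, 3, 0, 0))


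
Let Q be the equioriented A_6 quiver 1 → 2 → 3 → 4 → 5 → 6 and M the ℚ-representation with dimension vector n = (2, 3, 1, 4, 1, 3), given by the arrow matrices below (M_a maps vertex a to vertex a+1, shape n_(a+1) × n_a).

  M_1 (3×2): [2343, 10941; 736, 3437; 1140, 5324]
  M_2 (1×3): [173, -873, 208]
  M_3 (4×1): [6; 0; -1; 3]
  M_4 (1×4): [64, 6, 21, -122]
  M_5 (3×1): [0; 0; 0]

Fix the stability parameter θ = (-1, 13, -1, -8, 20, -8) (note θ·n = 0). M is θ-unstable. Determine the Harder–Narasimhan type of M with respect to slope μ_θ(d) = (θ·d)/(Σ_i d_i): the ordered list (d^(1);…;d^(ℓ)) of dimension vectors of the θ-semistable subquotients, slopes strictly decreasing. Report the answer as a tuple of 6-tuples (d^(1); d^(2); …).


Interval decomposition of M: I[1,2], I[1,5], I[2,2], I[4,4]^3, I[6,6]^3.
HN type (ℓ=5): μ^(1)=20; μ^(2)=13; μ^(3)=4/3; μ^(4)=-1; μ^(5)=-8

((0, 0, 0, 0, 1, 0); (0, 2, 0, 0, 0, 0); (0, 1, 1, 1, 0, 0); (2, 0, 0, 0, 0, 0); (0, 0, 0, 3, 0, 3))


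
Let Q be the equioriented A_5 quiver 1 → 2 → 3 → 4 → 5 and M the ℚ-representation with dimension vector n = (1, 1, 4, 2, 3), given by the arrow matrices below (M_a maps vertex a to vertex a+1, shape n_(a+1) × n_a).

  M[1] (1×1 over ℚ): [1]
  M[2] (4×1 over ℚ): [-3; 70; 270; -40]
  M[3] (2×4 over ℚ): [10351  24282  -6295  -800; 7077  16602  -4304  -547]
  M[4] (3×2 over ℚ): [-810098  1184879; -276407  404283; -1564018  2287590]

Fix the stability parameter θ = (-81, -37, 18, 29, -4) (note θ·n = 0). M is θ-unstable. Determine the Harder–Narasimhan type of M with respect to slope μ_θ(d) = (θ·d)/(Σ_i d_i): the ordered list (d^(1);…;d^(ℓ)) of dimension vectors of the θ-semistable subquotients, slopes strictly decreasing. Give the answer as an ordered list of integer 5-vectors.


Interval decomposition of M: I[1,5], I[3,3]^2, I[3,5], I[5,5].
HN type (ℓ=5): μ^(1)=18; μ^(2)=43/3; μ^(3)=-4; μ^(4)=-37; μ^(5)=-81

((0, 0, 2, 0, 0); (0, 0, 2, 2, 2); (0, 0, 0, 0, 1); (0, 1, 0, 0, 0); (1, 0, 0, 0, 0))


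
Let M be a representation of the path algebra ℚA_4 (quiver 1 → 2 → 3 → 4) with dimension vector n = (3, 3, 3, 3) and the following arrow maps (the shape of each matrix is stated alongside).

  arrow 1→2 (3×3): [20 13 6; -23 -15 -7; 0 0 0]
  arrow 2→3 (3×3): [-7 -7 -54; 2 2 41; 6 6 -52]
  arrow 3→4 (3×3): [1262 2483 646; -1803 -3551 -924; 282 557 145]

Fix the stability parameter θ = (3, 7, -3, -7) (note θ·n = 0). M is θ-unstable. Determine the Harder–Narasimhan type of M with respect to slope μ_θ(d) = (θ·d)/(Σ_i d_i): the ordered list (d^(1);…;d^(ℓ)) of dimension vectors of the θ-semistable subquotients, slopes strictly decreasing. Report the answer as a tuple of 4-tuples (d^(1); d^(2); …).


Barcode: M ≅ I[1,1], I[1,2], I[1,4], I[2,4], I[3,4]. HN layers by μ_θ (5 steps, strictly decreasing):
  μ^(1)=7; μ^(2)=3; μ^(3)=0; μ^(4)=-1; μ^(5)=-5

((0, 1, 0, 0); (2, 0, 0, 0); (1, 1, 1, 1); (0, 1, 1, 1); (0, 0, 1, 1))


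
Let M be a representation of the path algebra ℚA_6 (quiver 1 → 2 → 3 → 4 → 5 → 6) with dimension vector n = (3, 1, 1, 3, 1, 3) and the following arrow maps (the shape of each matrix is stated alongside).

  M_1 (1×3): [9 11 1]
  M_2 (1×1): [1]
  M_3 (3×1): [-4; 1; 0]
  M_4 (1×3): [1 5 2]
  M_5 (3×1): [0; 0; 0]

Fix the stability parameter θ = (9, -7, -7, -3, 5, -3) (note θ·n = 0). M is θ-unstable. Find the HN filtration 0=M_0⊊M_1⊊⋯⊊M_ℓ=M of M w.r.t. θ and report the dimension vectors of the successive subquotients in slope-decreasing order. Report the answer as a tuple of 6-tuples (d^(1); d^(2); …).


Via rank(M_{q-1}∘⋯∘M_p): M ≅ I[1,1]^2, I[1,5], I[4,4]^2, I[6,6]^3.
μ_θ-semistable layers: μ^(1)=9; μ^(2)=5; μ^(3)=-2; μ^(4)=-3

((2, 0, 0, 0, 0, 0); (0, 0, 0, 0, 1, 0); (1, 1, 1, 1, 0, 0); (0, 0, 0, 2, 0, 3))


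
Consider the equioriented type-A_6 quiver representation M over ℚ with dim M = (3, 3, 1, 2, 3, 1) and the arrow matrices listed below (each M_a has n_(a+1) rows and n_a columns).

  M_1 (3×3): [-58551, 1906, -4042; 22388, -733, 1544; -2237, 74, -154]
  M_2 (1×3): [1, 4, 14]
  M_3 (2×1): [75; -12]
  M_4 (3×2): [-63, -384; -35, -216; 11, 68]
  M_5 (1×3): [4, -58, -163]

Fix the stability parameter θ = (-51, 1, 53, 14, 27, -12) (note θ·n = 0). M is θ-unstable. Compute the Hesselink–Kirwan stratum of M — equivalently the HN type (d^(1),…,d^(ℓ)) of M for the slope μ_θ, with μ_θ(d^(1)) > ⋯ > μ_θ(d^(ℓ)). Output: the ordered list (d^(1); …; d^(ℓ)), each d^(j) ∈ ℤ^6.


Barcode: M ≅ I[1,2]^2, I[1,6], I[4,5], I[5,5]. HN layers by μ_θ (5 steps, strictly decreasing):
  μ^(1)=27; μ^(2)=41/2; μ^(3)=14; μ^(4)=1; μ^(5)=-51

((0, 0, 0, 0, 2, 0); (0, 0, 1, 1, 1, 1); (0, 0, 0, 1, 0, 0); (0, 3, 0, 0, 0, 0); (3, 0, 0, 0, 0, 0))


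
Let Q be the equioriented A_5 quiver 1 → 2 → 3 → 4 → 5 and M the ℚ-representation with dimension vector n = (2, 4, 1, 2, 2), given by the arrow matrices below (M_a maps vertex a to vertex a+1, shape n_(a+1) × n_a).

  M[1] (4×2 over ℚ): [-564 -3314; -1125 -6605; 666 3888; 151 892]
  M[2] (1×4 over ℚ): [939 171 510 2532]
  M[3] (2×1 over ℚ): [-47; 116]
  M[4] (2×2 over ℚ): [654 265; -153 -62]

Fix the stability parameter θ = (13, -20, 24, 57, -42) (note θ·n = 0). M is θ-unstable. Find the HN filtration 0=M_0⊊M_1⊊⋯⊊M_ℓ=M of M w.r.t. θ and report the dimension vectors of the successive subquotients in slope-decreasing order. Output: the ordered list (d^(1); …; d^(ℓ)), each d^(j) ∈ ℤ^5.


Via rank(M_{q-1}∘⋯∘M_p): M ≅ I[1,2], I[1,5], I[2,2]^2, I[4,5].
μ_θ-semistable layers: μ^(1)=13; μ^(2)=15/2; μ^(3)=-7/2; μ^(4)=-20

((0, 0, 1, 1, 1); (0, 0, 0, 1, 1); (2, 2, 0, 0, 0); (0, 2, 0, 0, 0))


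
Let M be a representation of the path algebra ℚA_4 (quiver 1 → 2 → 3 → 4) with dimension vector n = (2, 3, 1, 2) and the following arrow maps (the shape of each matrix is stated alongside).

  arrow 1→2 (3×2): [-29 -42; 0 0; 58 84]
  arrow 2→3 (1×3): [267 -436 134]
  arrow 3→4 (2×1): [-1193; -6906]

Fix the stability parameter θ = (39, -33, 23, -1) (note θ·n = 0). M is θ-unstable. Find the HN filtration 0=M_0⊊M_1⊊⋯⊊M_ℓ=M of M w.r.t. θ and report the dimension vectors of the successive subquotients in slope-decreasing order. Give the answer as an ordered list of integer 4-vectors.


Barcode: M ≅ I[1,1], I[1,4], I[2,2]^2, I[4,4]. HN layers by μ_θ (5 steps, strictly decreasing):
  μ^(1)=39; μ^(2)=11; μ^(3)=3; μ^(4)=-1; μ^(5)=-33

((1, 0, 0, 0); (0, 0, 1, 1); (1, 1, 0, 0); (0, 0, 0, 1); (0, 2, 0, 0))


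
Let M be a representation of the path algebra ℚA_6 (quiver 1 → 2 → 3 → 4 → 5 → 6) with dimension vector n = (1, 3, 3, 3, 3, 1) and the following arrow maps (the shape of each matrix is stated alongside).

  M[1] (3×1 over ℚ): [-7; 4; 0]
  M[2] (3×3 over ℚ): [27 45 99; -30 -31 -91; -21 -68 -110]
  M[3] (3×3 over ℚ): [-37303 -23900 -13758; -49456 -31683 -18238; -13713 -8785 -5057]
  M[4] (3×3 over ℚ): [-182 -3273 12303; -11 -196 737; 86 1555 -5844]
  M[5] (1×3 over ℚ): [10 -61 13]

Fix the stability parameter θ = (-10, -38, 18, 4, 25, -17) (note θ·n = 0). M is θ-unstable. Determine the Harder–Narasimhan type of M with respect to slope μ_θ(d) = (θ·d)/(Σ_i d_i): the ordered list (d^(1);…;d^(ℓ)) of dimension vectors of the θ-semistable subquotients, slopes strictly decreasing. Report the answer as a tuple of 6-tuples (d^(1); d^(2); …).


Via rank(M_{q-1}∘⋯∘M_p): M ≅ I[1,6], I[2,2], I[2,5], I[3,5].
μ_θ-semistable layers: μ^(1)=25; μ^(2)=11; μ^(3)=15/2; μ^(4)=-24; μ^(5)=-38

((0, 0, 0, 0, 2, 0); (0, 0, 2, 2, 0, 0); (0, 0, 1, 1, 1, 1); (1, 1, 0, 0, 0, 0); (0, 2, 0, 0, 0, 0))


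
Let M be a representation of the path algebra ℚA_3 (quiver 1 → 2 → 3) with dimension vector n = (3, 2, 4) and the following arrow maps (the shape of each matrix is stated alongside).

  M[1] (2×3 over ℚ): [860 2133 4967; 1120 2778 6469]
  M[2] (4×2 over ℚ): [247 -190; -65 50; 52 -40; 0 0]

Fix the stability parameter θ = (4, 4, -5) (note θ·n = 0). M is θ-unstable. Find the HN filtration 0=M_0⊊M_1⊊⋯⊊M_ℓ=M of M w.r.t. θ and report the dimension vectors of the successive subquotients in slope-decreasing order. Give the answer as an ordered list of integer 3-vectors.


Barcode: M ≅ I[1,1], I[1,2], I[1,3], I[3,3]^3. HN layers by μ_θ (3 steps, strictly decreasing):
  μ^(1)=4; μ^(2)=1; μ^(3)=-5

((2, 1, 0); (1, 1, 1); (0, 0, 3))


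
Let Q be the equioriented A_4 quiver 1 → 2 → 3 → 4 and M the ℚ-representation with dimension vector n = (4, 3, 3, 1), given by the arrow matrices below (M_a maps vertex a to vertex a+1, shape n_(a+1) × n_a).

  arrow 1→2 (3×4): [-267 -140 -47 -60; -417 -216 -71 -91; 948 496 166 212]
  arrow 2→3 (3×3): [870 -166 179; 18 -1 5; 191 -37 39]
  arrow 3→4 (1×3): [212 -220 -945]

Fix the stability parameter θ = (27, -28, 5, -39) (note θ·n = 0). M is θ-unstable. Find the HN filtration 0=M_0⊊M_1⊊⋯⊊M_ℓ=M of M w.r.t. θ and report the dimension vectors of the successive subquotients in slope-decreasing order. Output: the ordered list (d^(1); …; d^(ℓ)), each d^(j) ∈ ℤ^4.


Barcode: M ≅ I[1,1], I[1,3]^2, I[1,4]. HN layers by μ_θ (4 steps, strictly decreasing):
  μ^(1)=27; μ^(2)=5; μ^(3)=-1/2; μ^(4)=-35/4

((1, 0, 0, 0); (0, 0, 2, 0); (2, 2, 0, 0); (1, 1, 1, 1))


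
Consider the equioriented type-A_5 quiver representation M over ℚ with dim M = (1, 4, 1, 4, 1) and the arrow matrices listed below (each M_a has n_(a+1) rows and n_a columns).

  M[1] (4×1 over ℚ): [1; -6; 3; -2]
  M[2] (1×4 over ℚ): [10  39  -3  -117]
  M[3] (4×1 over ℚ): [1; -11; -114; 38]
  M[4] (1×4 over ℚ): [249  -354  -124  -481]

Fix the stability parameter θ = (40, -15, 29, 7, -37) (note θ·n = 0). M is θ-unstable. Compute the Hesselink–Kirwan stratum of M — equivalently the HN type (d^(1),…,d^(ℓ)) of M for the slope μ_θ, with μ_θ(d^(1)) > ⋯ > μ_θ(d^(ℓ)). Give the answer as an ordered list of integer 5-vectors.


Barcode: M ≅ I[1,5], I[2,2]^3, I[4,4]^3. HN layers by μ_θ (3 steps, strictly decreasing):
  μ^(1)=7; μ^(2)=24/5; μ^(3)=-15

((0, 0, 0, 3, 0); (1, 1, 1, 1, 1); (0, 3, 0, 0, 0))


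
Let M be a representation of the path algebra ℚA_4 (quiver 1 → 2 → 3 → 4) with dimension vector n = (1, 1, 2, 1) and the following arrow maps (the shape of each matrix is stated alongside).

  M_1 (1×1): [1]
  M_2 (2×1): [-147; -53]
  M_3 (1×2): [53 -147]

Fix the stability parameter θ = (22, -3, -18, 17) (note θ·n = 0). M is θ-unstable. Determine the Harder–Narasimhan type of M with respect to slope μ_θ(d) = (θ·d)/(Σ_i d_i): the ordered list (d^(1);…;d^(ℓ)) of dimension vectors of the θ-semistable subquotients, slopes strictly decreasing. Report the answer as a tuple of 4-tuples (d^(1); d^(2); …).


Via rank(M_{q-1}∘⋯∘M_p): M ≅ I[1,3], I[3,4].
μ_θ-semistable layers: μ^(1)=17; μ^(2)=1/3; μ^(3)=-18

((0, 0, 0, 1); (1, 1, 1, 0); (0, 0, 1, 0))


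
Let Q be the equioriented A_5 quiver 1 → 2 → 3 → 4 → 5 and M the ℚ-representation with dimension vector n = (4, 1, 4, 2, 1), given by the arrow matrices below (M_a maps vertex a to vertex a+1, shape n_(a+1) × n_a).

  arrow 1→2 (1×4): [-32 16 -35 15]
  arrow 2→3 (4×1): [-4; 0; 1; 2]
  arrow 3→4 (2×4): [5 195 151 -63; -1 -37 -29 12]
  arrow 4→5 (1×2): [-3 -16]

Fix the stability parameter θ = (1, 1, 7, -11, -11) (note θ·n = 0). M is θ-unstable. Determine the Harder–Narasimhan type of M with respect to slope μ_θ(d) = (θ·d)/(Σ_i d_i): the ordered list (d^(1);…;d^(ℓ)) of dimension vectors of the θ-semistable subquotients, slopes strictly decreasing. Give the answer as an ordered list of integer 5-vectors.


Interval decomposition of M: I[1,1]^3, I[1,5], I[3,3]^2, I[3,4].
HN type (ℓ=4): μ^(1)=7; μ^(2)=1; μ^(3)=-2; μ^(4)=-13/5

((0, 0, 2, 0, 0); (3, 0, 0, 0, 0); (0, 0, 1, 1, 0); (1, 1, 1, 1, 1))
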